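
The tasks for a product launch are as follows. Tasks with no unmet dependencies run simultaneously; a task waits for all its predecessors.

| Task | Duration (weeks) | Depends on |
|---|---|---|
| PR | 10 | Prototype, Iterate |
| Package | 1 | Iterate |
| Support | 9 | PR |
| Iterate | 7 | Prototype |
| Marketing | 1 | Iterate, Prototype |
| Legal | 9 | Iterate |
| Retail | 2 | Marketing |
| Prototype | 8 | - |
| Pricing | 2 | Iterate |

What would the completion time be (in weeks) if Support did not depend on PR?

With the dependency in place, Prototype→Iterate→PR→Support = 8+7+10+9 = 34 sets the finish at 34 weeks.
Without PR→Support, Support's earliest start moves from 25 to 0.
After: Prototype→Iterate→PR = 8+7+10 = 25 → 25 weeks.

25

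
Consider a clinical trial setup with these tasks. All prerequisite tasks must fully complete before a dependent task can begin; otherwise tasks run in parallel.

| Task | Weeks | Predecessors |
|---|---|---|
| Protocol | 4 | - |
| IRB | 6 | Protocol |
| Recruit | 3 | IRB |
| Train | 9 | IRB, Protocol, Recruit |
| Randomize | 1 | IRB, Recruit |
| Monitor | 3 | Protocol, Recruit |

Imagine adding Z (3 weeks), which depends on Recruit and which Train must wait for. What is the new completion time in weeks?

25

Originally the project takes 22 weeks.
With Z inserted, Train now waits for max(IRB, Protocol, Recruit, Z).
New critical path: Protocol→IRB→Recruit→Z→Train = 4+6+3+3+9 = 25 ⇒ 25 weeks.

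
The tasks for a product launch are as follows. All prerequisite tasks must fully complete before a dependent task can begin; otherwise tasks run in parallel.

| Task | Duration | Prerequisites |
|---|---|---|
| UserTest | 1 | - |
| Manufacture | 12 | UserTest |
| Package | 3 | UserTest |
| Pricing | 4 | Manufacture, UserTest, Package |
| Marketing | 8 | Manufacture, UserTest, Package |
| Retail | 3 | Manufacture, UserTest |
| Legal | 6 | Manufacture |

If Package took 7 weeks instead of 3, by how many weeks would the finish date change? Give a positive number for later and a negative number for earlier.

0

Critical path before the change: UserTest→Manufacture→Marketing = 1+12+8 = 21 giving 21 weeks.
Package has 9 weeks of float (longest path through it is 12).
No other chain overtakes it, so the finish is 21 weeks.
Change in finish: 21 − 21 = +0 weeks.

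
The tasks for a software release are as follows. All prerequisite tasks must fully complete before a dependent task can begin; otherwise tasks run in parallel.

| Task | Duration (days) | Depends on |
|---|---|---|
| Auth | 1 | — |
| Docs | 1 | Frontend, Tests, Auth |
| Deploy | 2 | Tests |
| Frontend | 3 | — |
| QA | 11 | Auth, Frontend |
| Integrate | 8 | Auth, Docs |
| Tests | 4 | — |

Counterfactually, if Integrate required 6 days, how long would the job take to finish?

Baseline: Frontend→QA = 3+11 = 14 → 14 days.
Integrate has 1 day of float (longest path through it is 13).
That remains the longest chain; total 14 days.

14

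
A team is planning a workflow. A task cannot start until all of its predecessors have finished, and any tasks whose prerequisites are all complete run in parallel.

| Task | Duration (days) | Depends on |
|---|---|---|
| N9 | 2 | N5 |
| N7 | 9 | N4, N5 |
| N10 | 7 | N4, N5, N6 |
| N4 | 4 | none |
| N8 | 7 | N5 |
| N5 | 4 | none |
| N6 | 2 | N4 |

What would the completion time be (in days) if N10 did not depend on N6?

13

Original critical path: N4→N6→N10 = 4+2+7 = 13 ⇒ 13 days.
Without N6→N10, N10's earliest start moves from 6 to 4.
After: N4→N7 = 4+9 = 13 → 13 days.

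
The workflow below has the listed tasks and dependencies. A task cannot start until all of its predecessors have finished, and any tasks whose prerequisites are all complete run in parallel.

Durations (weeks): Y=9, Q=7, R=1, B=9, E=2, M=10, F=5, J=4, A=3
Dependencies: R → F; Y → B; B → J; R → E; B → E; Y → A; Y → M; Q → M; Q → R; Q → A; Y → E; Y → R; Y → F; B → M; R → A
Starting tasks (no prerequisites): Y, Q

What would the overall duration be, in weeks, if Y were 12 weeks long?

31

Baseline: Y→B→M = 9+9+10 = 28 → 28 weeks.
Y lies on that path, so at 12 weeks the path becomes 31 weeks.
That remains the longest chain; total 31 weeks.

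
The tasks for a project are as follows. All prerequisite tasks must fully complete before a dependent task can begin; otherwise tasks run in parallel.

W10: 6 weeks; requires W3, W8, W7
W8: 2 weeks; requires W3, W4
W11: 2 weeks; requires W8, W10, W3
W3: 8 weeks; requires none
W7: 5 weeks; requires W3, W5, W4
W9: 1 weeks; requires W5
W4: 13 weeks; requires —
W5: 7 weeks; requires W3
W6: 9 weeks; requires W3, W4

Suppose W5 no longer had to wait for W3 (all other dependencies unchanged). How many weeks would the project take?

With the dependency in place, W3→W5→W7→W10→W11 = 8+7+5+6+2 = 28 sets the finish at 28 weeks.
Without W3→W5, W5's earliest start moves from 8 to 0.
The longest chain is now W4→W7→W10→W11 = 13+5+6+2 = 26, so the project takes 26 weeks.

26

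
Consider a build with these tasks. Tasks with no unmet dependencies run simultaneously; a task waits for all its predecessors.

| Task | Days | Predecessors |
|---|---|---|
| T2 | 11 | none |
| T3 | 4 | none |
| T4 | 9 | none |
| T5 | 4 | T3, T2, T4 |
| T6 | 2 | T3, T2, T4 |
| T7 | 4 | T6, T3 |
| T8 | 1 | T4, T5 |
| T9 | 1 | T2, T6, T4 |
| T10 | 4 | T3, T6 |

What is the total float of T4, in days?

Critical path: T2→T6→T7 = 11+2+4 = 17, so the finish is 17 days.
Longest path through T4: 15 days (earliest finish 9, latest finish 11).
Float = 17 − 15 = 2.

2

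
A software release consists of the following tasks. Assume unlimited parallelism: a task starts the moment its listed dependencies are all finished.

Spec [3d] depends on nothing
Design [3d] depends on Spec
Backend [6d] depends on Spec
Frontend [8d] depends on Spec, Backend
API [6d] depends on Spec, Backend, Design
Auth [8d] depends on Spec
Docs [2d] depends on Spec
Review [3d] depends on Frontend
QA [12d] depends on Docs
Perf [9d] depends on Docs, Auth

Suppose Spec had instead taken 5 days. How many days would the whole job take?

22

Actual critical path: Spec→Backend→Frontend→Review = 3+6+8+3 = 20 ⇒ 20 days.
Spec lies on that path, so at 5 days the path becomes 22 days.
That remains the longest chain; total 22 days.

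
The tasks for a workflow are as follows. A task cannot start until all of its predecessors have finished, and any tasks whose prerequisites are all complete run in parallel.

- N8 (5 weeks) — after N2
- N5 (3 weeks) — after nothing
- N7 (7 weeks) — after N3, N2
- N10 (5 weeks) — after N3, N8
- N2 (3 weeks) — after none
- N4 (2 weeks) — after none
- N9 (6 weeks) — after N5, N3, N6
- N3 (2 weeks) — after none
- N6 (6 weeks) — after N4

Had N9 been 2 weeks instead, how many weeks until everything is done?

13

The binding path is N4→N6→N9 = 2+6+6 = 14; finish at 14 weeks.
Since N9 is critical, the -4 change carries straight to that chain (now 10 weeks).
Now N2→N8→N10 = 3+5+5 = 13 is longest, so the finish becomes 13 weeks.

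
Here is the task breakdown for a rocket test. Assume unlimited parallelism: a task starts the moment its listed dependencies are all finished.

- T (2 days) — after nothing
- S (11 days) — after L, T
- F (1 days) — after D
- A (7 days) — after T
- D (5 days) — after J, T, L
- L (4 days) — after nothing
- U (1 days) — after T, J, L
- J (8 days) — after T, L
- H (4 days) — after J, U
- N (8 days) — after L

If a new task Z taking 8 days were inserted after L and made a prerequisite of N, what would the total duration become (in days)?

Originally the rocket test takes 18 days.
With Z inserted, N now waits for max(L, Z).
New critical path: L→Z→N = 4+8+8 = 20 ⇒ 20 days.

20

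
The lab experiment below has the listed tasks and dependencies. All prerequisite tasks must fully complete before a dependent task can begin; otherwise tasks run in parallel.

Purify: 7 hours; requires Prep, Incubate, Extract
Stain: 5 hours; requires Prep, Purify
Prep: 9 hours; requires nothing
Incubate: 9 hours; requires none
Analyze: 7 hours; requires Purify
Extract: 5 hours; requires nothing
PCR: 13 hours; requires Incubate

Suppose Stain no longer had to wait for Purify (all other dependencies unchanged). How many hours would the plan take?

Original critical path: Prep→Purify→Analyze = 9+7+7 = 23 ⇒ 23 hours.
Without Purify→Stain, Stain's earliest start moves from 16 to 9.
New critical path: Prep→Purify→Analyze = 9+7+7 = 23 ⇒ 23 hours.

23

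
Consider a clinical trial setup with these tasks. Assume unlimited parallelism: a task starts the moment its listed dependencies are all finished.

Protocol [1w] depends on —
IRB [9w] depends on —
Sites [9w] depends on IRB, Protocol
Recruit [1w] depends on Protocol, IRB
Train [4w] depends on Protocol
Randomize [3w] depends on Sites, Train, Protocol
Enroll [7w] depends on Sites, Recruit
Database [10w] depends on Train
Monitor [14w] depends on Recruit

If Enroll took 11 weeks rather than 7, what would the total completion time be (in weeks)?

Actual critical path: IRB→Sites→Enroll = 9+9+7 = 25 ⇒ 25 weeks.
Since Enroll is critical, the +4 change carries straight to that chain (now 29 weeks).
No other chain overtakes it, so the finish is 29 weeks.

29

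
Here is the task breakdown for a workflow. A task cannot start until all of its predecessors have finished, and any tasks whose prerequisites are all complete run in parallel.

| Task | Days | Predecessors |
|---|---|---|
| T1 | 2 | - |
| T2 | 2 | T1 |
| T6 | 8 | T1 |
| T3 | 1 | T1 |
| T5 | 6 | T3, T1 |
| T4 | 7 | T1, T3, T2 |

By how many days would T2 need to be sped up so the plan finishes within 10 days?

1

Current finish: 11 days; target: 10.
T2 is on every critical path, so each day cut from T2 cuts the finish by one (this holds down to a finish of 10).
Need 11 − 10 = 1 day off T2 → T2 becomes 1 day, finish becomes 10.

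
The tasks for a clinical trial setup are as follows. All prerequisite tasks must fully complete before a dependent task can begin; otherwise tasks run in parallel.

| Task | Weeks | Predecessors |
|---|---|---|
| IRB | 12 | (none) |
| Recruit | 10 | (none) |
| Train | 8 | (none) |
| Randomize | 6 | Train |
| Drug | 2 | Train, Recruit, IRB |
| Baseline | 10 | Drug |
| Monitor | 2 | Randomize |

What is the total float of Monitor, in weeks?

8

Critical path: IRB→Drug→Baseline = 12+2+10 = 24, so the finish is 24 weeks.
Monitor finishes as early as 16 and must finish by 24.
So Monitor can slip 24 − 16 = 8 weeks.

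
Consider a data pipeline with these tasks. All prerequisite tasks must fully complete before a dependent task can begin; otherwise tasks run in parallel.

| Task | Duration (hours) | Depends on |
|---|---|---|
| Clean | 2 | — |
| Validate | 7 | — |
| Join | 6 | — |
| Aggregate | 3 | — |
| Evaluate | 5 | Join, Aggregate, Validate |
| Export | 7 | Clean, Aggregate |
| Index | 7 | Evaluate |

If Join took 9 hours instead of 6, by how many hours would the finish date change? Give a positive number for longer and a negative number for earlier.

2

Critical path before the change: Validate→Evaluate→Index = 7+5+7 = 19 giving 19 hours.
Join has 1 hour of float (longest path through it is 18).
New critical path: Join→Evaluate→Index = 9+5+7 = 21 ⇒ 21 hours.
Change in finish: 21 − 19 = +2 hours.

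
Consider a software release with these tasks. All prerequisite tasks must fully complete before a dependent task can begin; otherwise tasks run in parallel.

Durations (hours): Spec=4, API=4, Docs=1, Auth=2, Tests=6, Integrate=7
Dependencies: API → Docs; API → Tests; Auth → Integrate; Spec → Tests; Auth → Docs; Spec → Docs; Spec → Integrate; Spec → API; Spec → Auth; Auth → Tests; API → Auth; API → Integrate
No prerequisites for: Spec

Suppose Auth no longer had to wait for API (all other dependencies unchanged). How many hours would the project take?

15

Original critical path: Spec→API→Auth→Integrate = 4+4+2+7 = 17 ⇒ 17 hours.
Without API→Auth, Auth's earliest start moves from 8 to 4.
New critical path: Spec→API→Integrate = 4+4+7 = 15 ⇒ 15 hours.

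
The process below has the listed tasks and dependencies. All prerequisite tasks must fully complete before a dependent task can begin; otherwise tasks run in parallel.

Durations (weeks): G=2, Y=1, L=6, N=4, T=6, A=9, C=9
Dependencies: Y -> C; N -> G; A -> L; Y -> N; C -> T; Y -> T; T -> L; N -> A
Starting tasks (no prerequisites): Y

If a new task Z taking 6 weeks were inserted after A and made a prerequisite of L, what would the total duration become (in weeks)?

Originally the schedule takes 22 weeks.
With Z inserted, L now waits for max(T, A, Z).
New critical path: Y→N→A→Z→L = 1+4+9+6+6 = 26 ⇒ 26 weeks.

26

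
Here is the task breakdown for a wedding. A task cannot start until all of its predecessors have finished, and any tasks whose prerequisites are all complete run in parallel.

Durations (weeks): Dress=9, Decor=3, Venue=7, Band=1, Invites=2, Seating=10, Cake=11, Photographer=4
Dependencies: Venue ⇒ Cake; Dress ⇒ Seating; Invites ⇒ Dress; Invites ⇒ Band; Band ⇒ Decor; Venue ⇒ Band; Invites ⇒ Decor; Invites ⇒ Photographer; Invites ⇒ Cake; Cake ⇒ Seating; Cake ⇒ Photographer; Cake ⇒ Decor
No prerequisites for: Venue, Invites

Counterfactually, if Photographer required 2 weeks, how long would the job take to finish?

28

Critical path before the change: Venue→Cake→Seating = 7+11+10 = 28 giving 28 weeks.
Photographer is off the critical path — its longest chain is 22 weeks, giving 6 of slack.
No other chain overtakes it, so the finish is 28 weeks.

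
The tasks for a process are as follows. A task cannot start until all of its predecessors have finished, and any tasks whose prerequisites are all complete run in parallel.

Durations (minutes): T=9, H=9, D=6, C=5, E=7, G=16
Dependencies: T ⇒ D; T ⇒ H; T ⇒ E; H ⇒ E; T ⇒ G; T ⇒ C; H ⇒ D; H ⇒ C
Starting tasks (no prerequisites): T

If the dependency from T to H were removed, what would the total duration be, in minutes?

Original critical path: T→H→E = 9+9+7 = 25 ⇒ 25 minutes.
Without T→H, H's earliest start moves from 9 to 0.
After: T→G = 9+16 = 25 → 25 minutes.

25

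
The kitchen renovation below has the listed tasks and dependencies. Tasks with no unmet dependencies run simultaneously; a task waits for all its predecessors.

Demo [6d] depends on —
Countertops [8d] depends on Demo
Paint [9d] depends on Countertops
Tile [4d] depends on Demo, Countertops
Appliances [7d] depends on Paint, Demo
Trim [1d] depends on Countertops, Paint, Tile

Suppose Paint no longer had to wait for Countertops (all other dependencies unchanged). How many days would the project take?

Original critical path: Demo→Countertops→Paint→Appliances = 6+8+9+7 = 30 ⇒ 30 days.
Without Countertops→Paint, Paint's earliest start moves from 14 to 0.
The longest chain is now Demo→Countertops→Tile→Trim = 6+8+4+1 = 19, so the project takes 19 days.

19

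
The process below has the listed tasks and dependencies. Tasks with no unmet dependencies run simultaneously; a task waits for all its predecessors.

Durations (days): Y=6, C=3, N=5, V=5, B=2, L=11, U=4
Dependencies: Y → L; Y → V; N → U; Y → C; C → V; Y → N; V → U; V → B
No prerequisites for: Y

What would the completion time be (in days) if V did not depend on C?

17

Original critical path: Y→C→V→U = 6+3+5+4 = 18 ⇒ 18 days.
Without C→V, V's earliest start moves from 9 to 6.
After: Y→L = 6+11 = 17 → 17 days.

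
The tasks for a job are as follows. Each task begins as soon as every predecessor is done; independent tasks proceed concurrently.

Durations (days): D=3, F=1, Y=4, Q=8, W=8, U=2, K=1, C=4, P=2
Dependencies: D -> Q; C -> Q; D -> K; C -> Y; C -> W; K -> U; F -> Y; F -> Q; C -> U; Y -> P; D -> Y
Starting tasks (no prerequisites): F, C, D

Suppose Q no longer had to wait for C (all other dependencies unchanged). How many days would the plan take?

With the dependency in place, C→Q = 4+8 = 12 sets the finish at 12 days.
Without C→Q, Q's earliest start moves from 4 to 3.
The longest chain is now C→W = 4+8 = 12, so the plan takes 12 days.

12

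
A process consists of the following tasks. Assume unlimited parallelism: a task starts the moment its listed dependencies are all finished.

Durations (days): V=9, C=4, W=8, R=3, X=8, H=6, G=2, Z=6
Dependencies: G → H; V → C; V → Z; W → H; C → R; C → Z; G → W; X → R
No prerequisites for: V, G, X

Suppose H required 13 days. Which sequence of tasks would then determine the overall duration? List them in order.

G, W, H

Actual critical path: V→C→Z = 9+4+6 = 19 ⇒ 19 days.
H is off the critical path — its longest chain is 16 days, giving 3 of slack.
New critical path: G→W→H = 2+8+13 = 23 ⇒ 23 days.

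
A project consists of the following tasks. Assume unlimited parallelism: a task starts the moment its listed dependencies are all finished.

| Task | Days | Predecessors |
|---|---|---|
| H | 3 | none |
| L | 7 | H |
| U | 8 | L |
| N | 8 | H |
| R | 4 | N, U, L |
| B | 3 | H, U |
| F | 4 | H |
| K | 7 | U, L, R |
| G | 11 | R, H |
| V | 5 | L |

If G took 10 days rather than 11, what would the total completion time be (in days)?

32

As given, the longest chain is H→L→U→R→G = 3+7+8+4+11 = 33, so the finish is 33 days.
G is on the critical path; changing it to 10 makes that path 32 days.
No other chain overtakes it, so the finish is 32 days.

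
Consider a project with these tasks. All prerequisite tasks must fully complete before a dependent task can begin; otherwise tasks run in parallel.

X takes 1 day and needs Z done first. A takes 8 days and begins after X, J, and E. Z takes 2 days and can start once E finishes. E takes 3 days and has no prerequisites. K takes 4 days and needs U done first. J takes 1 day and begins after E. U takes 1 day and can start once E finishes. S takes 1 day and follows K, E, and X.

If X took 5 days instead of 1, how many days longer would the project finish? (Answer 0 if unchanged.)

4

The binding path is E→Z→X→A = 3+2+1+8 = 14; finish at 14 days.
X lies on that path, so at 5 days the path becomes 18 days.
The critical path is still E→Z→X→A; finish is now 18 days.
Change in finish: 18 − 14 = +4 days.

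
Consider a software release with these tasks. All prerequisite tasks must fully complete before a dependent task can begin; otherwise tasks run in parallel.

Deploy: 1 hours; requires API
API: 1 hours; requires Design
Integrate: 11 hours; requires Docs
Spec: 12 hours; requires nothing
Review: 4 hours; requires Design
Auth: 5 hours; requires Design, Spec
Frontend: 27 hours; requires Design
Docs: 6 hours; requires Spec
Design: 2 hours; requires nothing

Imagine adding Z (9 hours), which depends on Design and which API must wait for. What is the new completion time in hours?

Originally the job takes 29 hours.
With Z inserted, API now waits for max(Design, Z).
New critical path: Spec→Docs→Integrate = 12+6+11 = 29 ⇒ 29 hours.

29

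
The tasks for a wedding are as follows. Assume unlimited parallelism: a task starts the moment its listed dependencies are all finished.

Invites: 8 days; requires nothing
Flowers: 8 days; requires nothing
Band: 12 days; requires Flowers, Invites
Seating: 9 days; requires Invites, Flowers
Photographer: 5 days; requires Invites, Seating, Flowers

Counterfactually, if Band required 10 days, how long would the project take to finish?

22

As given, the longest chain is Invites→Seating→Photographer = 8+9+5 = 22, so the finish is 22 days.
Band has 2 days of float (longest path through it is 20).
No other chain overtakes it, so the finish is 22 days.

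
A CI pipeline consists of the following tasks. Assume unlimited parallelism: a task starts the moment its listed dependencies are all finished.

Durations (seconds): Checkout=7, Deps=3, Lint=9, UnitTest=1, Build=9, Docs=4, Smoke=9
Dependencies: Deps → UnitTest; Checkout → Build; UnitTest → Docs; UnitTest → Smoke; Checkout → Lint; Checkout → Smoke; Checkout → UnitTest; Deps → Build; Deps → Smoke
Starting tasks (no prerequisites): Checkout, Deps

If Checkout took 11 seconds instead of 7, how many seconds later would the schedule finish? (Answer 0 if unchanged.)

Baseline: Checkout→UnitTest→Smoke = 7+1+9 = 17 → 17 seconds.
Since Checkout is critical, the +4 change carries straight to that chain (now 21 seconds).
No other chain overtakes it, so the finish is 21 seconds.
Change in finish: 21 − 17 = +4 seconds.

4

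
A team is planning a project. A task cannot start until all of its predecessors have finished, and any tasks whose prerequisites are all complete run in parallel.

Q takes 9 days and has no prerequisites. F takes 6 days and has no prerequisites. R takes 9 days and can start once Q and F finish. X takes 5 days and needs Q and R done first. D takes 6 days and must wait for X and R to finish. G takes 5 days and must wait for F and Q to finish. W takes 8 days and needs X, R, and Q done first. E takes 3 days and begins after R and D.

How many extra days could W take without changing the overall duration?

1

Q→R→X→D→E = 9+9+5+6+3 = 32 sets the makespan at 32 days.
Longest path through W: 31 days (earliest finish 31, latest finish 32).
Slack of W = 24 − 23 = 1 day.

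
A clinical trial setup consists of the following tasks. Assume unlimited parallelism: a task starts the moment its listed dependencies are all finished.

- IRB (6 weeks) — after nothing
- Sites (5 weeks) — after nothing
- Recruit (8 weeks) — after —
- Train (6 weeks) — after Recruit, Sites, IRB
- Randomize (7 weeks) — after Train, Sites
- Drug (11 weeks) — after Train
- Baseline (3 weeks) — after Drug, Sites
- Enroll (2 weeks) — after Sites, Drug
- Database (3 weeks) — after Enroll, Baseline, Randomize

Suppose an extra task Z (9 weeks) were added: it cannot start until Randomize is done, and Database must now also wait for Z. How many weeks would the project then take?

Originally the project takes 31 weeks.
With Z inserted, Database now waits for max(Enroll, Baseline, Randomize, Z).
New critical path: Recruit→Train→Randomize→Z→Database = 8+6+7+9+3 = 33 ⇒ 33 weeks.

33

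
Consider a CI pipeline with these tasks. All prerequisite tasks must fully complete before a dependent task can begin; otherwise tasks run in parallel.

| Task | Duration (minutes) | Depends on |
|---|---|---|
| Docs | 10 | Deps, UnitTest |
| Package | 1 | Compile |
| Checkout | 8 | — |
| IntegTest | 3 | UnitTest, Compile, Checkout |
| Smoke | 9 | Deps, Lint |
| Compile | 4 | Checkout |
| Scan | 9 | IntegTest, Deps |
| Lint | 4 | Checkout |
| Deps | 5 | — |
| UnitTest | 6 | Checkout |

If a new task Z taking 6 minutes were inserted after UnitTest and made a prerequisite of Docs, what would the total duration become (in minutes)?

30

Originally the CI pipeline takes 26 minutes.
With Z inserted, Docs now waits for max(Deps, UnitTest, Z).
New critical path: Checkout→UnitTest→Z→Docs = 8+6+6+10 = 30 ⇒ 30 minutes.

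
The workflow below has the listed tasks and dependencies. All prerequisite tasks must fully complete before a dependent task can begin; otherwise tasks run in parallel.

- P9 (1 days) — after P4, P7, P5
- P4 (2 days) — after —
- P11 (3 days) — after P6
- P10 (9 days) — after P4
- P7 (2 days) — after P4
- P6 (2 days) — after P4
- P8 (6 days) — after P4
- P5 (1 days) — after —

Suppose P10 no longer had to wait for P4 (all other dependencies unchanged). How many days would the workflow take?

Before: longest chain P4→P10 = 2+9 = 11, finish 11.
Without P4→P10, P10's earliest start moves from 2 to 0.
New critical path: P10 = 9 = 9 ⇒ 9 days.

9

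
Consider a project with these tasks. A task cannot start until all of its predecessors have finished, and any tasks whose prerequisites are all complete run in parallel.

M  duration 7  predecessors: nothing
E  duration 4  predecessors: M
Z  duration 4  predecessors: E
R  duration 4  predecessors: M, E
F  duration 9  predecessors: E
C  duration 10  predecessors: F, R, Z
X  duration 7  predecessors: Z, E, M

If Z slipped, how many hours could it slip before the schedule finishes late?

The longest chain is M→E→F→C = 7+4+9+10 = 30; overall finish 30 hours.
Z finishes as early as 15 and must finish by 20.
Slack of Z = 16 − 11 = 5 hours.

5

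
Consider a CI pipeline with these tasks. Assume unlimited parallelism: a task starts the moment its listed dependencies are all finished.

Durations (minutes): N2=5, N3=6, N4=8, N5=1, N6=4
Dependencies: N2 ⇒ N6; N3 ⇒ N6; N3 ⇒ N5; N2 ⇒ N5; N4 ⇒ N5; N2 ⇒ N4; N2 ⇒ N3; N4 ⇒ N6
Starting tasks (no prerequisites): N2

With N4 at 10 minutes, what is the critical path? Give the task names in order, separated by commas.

N2, N4, N6

Baseline: N2→N4→N6 = 5+8+4 = 17 → 17 minutes.
N4 lies on that path, so at 10 minutes the path becomes 19 minutes.
That remains the longest chain; total 19 minutes.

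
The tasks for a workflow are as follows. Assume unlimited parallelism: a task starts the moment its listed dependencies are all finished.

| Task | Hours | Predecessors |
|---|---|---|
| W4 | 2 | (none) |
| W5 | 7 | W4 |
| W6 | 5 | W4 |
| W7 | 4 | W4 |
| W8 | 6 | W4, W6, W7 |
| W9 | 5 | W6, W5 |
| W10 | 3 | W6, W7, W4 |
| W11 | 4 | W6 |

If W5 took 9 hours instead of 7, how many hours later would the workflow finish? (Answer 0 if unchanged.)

2

Actual critical path: W4→W5→W9 = 2+7+5 = 14 ⇒ 14 hours.
Since W5 is critical, the +2 change carries straight to that chain (now 16 hours).
The critical path is still W4→W5→W9; finish is now 16 hours.
Change in finish: 16 − 14 = +2 hours.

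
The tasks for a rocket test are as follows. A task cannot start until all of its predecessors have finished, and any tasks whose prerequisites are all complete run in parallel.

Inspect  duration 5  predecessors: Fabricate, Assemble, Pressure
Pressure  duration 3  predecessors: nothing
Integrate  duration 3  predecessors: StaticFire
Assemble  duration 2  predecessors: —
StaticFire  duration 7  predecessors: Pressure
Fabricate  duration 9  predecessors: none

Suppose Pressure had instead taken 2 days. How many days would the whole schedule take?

14

As given, the longest chain is Fabricate→Inspect = 9+5 = 14, so the finish is 14 days.
Pressure has 1 day of float (longest path through it is 13).
That remains the longest chain; total 14 days.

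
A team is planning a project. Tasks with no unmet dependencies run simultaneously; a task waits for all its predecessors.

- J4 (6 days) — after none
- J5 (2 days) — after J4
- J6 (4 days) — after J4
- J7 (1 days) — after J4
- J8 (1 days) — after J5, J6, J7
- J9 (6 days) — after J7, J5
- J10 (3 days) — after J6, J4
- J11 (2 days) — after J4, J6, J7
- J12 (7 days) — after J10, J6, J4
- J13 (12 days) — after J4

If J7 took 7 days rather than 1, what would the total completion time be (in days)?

20

Critical path before the change: J4→J6→J10→J12 = 6+4+3+7 = 20 giving 20 days.
J7 has 7 days of float (longest path through it is 13).
No other chain overtakes it, so the finish is 20 days.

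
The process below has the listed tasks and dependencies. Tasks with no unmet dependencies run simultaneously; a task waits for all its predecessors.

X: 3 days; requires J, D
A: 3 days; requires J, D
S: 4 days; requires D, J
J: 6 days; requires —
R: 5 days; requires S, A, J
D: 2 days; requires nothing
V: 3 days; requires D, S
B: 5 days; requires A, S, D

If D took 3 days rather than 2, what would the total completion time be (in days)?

The binding path is J→S→R = 6+4+5 = 15; finish at 15 days.
D is off the critical path — its longest chain is 11 days, giving 4 of slack.
That remains the longest chain; total 15 days.

15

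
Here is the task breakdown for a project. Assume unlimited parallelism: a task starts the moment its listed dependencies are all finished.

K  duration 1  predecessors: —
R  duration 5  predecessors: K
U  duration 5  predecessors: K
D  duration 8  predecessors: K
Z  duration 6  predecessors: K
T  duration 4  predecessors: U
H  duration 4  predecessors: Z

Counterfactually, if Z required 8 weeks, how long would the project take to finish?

13

Baseline: K→Z→H = 1+6+4 = 11 → 11 weeks.
Since Z is critical, the +2 change carries straight to that chain (now 13 weeks).
The critical path is still K→Z→H; finish is now 13 weeks.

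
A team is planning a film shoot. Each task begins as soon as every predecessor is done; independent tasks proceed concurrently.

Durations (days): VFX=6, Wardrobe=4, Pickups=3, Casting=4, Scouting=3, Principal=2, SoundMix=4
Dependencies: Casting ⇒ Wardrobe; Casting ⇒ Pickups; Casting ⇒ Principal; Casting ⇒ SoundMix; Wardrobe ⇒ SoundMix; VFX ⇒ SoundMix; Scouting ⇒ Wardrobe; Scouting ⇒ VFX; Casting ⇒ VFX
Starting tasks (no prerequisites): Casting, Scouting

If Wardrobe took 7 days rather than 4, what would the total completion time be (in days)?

Actual critical path: Casting→VFX→SoundMix = 4+6+4 = 14 ⇒ 14 days.
Wardrobe has 2 days of float (longest path through it is 12).
Now Casting→Wardrobe→SoundMix = 4+7+4 = 15 is longest, so the finish becomes 15 days.

15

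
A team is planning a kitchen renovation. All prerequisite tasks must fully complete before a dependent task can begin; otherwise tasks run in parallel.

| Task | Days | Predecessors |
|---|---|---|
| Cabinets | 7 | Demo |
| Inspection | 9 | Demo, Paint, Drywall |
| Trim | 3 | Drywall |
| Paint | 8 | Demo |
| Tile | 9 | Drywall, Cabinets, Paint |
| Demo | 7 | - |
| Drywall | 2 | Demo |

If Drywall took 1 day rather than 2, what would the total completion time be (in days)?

Actual critical path: Demo→Paint→Tile = 7+8+9 = 24 ⇒ 24 days.
Drywall is off the critical path — its longest chain is 18 days, giving 6 of slack.
The critical path is still Demo→Paint→Tile; finish is now 24 days.

24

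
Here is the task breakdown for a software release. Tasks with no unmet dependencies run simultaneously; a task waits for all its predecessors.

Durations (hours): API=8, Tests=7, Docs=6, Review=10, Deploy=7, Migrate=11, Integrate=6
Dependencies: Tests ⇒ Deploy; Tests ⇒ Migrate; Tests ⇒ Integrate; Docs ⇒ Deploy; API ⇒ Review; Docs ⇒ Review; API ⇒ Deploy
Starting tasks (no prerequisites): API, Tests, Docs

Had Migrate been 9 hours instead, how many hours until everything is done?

18

Baseline: Tests→Migrate = 7+11 = 18 → 18 hours.
Since Migrate is critical, the -2 change carries straight to that chain (now 16 hours).
The binding chain switches to API→Review = 8+10 = 18; finish 18 hours.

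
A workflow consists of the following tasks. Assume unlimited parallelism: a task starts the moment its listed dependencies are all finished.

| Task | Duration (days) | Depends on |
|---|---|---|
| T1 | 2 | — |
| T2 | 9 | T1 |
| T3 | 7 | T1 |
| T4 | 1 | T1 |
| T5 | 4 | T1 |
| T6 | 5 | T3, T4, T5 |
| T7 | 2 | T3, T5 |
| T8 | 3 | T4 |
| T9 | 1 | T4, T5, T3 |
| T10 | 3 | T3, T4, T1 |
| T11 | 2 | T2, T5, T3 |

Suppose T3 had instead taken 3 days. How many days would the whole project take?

As given, the longest chain is T1→T3→T6 = 2+7+5 = 14, so the finish is 14 days.
T3 is on the critical path; changing it to 3 makes that path 10 days.
New critical path: T1→T2→T11 = 2+9+2 = 13 ⇒ 13 days.

13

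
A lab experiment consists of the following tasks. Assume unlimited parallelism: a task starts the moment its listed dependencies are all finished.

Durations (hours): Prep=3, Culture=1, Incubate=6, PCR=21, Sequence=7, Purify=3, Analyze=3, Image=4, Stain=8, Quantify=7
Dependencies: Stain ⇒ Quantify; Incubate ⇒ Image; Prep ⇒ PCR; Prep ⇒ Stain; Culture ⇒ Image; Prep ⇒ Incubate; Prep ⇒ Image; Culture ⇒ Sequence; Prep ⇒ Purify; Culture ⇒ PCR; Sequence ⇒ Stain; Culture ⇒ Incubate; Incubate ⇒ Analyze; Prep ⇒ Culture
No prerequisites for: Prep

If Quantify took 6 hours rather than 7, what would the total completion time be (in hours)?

The binding path is Prep→Culture→Sequence→Stain→Quantify = 3+1+7+8+7 = 26; finish at 26 hours.
Quantify lies on that path, so at 6 hours the path becomes 25 hours.
New critical path: Prep→Culture→PCR = 3+1+21 = 25 ⇒ 25 hours.

25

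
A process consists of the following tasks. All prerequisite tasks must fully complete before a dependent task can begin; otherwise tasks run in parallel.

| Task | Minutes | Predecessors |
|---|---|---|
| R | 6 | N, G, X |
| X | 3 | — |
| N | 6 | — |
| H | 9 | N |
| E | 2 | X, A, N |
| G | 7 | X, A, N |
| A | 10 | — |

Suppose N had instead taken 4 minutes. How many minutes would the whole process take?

23

Critical path before the change: A→G→R = 10+7+6 = 23 giving 23 minutes.
N is off the critical path — its longest chain is 19 minutes, giving 4 of slack.
That remains the longest chain; total 23 minutes.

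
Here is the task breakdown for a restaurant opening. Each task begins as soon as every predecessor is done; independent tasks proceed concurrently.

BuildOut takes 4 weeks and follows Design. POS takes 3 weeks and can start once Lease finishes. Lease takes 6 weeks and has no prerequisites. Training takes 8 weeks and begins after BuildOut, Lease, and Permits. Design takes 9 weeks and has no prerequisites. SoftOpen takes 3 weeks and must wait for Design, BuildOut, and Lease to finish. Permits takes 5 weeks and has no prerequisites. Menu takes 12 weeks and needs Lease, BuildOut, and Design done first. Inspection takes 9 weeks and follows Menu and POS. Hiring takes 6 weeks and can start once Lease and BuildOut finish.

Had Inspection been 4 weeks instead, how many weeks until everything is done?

Critical path before the change: Design→BuildOut→Menu→Inspection = 9+4+12+9 = 34 giving 34 weeks.
Since Inspection is critical, the -5 change carries straight to that chain (now 29 weeks).
No other chain overtakes it, so the finish is 29 weeks.

29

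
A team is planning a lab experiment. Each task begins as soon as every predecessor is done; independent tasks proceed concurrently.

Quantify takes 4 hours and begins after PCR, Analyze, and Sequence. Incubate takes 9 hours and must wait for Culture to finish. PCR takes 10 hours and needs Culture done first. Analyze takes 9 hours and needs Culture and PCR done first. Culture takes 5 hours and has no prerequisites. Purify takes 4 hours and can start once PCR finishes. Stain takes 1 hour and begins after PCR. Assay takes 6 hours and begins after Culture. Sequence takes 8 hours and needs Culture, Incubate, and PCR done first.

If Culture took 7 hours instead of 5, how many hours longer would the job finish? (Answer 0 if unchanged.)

2

Baseline: Culture→PCR→Analyze→Quantify = 5+10+9+4 = 28 → 28 hours.
Culture lies on that path, so at 7 hours the path becomes 30 hours.
That remains the longest chain; total 30 hours.
Change in finish: 30 − 28 = +2 hours.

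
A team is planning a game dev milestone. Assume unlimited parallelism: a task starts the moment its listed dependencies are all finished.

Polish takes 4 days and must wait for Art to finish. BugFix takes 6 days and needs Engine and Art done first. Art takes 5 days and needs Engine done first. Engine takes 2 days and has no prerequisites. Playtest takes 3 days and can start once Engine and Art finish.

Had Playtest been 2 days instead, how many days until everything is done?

13

Critical path before the change: Engine→Art→BugFix = 2+5+6 = 13 giving 13 days.
Playtest is off the critical path — its longest chain is 10 days, giving 3 of slack.
The critical path is still Engine→Art→BugFix; finish is now 13 days.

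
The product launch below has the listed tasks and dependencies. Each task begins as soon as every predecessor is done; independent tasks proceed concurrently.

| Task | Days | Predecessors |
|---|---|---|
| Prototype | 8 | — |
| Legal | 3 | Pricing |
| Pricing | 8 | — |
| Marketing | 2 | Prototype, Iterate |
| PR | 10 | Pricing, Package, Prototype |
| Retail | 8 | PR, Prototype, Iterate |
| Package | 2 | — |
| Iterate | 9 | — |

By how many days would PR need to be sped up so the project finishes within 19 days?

Current finish: 26 days; target: 19.
PR is on every critical path, so each day cut from PR cuts the finish by one (this holds down to a finish of 17).
Need 26 − 19 = 7 days off PR → PR becomes 3 days, finish becomes 19.

7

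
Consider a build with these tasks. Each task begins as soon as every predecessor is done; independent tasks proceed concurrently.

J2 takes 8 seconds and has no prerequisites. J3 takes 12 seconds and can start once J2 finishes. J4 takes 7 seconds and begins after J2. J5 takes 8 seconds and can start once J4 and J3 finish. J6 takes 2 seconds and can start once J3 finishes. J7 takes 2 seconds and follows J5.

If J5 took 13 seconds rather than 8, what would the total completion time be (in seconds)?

As given, the longest chain is J2→J3→J5→J7 = 8+12+8+2 = 30, so the finish is 30 seconds.
Since J5 is critical, the +5 change carries straight to that chain (now 35 seconds).
No other chain overtakes it, so the finish is 35 seconds.

35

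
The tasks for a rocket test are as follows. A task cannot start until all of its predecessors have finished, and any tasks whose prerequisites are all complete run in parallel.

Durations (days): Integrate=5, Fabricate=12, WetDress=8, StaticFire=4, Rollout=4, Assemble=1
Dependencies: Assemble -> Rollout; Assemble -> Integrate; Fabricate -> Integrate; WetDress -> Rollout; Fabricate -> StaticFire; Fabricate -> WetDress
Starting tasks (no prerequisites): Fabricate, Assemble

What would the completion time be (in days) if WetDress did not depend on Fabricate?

With the dependency in place, Fabricate→WetDress→Rollout = 12+8+4 = 24 sets the finish at 24 days.
Without Fabricate→WetDress, WetDress's earliest start moves from 12 to 0.
New critical path: Fabricate→Integrate = 12+5 = 17 ⇒ 17 days.

17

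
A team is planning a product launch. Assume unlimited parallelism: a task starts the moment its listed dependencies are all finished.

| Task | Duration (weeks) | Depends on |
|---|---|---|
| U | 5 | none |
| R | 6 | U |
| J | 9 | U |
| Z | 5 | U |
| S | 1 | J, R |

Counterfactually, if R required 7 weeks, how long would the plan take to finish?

15

Critical path before the change: U→J→S = 5+9+1 = 15 giving 15 weeks.
R is off the critical path — its longest chain is 12 weeks, giving 3 of slack.
No other chain overtakes it, so the finish is 15 weeks.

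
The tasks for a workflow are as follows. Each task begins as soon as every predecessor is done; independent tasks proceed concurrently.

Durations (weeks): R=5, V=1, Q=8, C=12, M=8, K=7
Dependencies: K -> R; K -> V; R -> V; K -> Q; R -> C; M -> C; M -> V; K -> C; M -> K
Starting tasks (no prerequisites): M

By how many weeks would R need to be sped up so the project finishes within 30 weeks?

2

Current finish: 32 weeks; target: 30.
R is on every critical path, so each week cut from R cuts the finish by one (this holds down to a finish of 28).
Need 32 − 30 = 2 weeks off R → R becomes 3 weeks, finish becomes 30.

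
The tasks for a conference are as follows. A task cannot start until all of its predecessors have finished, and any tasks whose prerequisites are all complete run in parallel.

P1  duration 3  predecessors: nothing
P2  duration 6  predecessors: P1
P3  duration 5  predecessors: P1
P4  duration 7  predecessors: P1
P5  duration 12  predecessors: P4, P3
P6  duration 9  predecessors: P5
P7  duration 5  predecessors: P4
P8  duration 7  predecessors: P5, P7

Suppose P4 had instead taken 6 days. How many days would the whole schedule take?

30

Actual critical path: P1→P4→P5→P6 = 3+7+12+9 = 31 ⇒ 31 days.
P4 lies on that path, so at 6 days the path becomes 30 days.
No other chain overtakes it, so the finish is 30 days.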